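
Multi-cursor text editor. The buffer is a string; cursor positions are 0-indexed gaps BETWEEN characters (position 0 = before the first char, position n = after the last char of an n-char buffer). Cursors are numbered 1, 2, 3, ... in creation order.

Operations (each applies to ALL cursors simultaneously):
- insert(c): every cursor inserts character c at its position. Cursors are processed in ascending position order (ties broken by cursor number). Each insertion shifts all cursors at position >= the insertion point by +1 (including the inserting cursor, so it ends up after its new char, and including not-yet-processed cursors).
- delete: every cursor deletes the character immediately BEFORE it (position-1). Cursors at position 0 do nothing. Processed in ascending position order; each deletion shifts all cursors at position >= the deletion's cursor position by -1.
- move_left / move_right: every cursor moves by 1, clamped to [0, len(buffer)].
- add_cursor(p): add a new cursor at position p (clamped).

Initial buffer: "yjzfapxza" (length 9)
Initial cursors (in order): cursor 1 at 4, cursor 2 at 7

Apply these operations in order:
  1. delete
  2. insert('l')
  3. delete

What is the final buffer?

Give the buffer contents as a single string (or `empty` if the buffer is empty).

After op 1 (delete): buffer="yjzapza" (len 7), cursors c1@3 c2@5, authorship .......
After op 2 (insert('l')): buffer="yjzlaplza" (len 9), cursors c1@4 c2@7, authorship ...1..2..
After op 3 (delete): buffer="yjzapza" (len 7), cursors c1@3 c2@5, authorship .......

Answer: yjzapza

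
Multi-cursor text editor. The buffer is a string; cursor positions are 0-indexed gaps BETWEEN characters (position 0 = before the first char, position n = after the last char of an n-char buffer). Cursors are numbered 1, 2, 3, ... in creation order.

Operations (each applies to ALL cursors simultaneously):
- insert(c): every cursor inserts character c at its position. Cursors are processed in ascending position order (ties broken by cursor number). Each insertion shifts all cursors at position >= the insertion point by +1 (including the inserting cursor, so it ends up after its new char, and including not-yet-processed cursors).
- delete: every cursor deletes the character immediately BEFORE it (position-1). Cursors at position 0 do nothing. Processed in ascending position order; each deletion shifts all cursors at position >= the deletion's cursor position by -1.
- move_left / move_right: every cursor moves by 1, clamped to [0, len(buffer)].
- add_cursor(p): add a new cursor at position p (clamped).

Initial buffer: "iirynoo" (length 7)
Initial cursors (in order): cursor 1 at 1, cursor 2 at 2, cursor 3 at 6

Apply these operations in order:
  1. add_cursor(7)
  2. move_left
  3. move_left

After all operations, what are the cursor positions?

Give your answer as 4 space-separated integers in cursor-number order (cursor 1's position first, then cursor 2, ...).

Answer: 0 0 4 5

Derivation:
After op 1 (add_cursor(7)): buffer="iirynoo" (len 7), cursors c1@1 c2@2 c3@6 c4@7, authorship .......
After op 2 (move_left): buffer="iirynoo" (len 7), cursors c1@0 c2@1 c3@5 c4@6, authorship .......
After op 3 (move_left): buffer="iirynoo" (len 7), cursors c1@0 c2@0 c3@4 c4@5, authorship .......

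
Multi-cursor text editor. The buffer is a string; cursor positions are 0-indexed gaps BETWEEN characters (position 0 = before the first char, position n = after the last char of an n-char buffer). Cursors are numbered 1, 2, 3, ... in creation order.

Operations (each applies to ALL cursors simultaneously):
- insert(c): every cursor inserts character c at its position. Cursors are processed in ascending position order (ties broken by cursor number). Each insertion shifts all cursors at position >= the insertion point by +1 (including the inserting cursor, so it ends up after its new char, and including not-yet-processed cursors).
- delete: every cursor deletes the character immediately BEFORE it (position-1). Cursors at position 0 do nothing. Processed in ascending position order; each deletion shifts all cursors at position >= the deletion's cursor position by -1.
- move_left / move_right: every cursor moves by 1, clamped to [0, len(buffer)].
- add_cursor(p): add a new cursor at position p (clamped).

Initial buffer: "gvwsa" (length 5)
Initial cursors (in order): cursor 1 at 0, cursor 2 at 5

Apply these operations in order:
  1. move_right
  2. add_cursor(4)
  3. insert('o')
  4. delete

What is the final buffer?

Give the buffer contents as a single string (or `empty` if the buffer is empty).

Answer: gvwsa

Derivation:
After op 1 (move_right): buffer="gvwsa" (len 5), cursors c1@1 c2@5, authorship .....
After op 2 (add_cursor(4)): buffer="gvwsa" (len 5), cursors c1@1 c3@4 c2@5, authorship .....
After op 3 (insert('o')): buffer="govwsoao" (len 8), cursors c1@2 c3@6 c2@8, authorship .1...3.2
After op 4 (delete): buffer="gvwsa" (len 5), cursors c1@1 c3@4 c2@5, authorship .....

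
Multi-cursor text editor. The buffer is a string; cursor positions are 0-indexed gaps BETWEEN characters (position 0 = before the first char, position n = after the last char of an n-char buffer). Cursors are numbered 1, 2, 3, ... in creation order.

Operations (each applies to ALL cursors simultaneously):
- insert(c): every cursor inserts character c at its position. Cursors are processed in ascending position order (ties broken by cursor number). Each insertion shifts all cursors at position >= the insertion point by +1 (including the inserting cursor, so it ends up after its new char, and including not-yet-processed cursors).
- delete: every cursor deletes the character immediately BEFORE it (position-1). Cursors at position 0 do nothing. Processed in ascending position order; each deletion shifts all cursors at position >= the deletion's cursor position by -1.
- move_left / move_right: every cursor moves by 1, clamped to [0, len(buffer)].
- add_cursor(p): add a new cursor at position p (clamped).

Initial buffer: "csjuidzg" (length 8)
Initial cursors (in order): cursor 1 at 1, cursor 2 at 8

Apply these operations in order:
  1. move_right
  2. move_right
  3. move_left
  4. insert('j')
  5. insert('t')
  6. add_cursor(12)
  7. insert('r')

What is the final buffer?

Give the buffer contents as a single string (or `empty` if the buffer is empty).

After op 1 (move_right): buffer="csjuidzg" (len 8), cursors c1@2 c2@8, authorship ........
After op 2 (move_right): buffer="csjuidzg" (len 8), cursors c1@3 c2@8, authorship ........
After op 3 (move_left): buffer="csjuidzg" (len 8), cursors c1@2 c2@7, authorship ........
After op 4 (insert('j')): buffer="csjjuidzjg" (len 10), cursors c1@3 c2@9, authorship ..1.....2.
After op 5 (insert('t')): buffer="csjtjuidzjtg" (len 12), cursors c1@4 c2@11, authorship ..11.....22.
After op 6 (add_cursor(12)): buffer="csjtjuidzjtg" (len 12), cursors c1@4 c2@11 c3@12, authorship ..11.....22.
After op 7 (insert('r')): buffer="csjtrjuidzjtrgr" (len 15), cursors c1@5 c2@13 c3@15, authorship ..111.....222.3

Answer: csjtrjuidzjtrgr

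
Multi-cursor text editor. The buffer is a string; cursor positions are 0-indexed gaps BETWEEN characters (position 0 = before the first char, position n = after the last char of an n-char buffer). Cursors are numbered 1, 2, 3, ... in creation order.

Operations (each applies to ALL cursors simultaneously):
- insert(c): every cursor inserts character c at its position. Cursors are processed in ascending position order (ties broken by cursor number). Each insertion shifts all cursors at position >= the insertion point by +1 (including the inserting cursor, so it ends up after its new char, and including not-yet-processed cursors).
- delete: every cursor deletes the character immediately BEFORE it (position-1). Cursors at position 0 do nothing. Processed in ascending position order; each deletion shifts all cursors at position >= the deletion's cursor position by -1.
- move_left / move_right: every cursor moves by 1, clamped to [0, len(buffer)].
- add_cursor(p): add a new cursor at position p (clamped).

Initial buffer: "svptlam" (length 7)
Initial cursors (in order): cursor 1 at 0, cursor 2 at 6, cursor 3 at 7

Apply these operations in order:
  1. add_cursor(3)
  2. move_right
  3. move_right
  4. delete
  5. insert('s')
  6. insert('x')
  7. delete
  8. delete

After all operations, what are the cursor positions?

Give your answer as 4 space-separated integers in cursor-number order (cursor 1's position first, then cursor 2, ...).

After op 1 (add_cursor(3)): buffer="svptlam" (len 7), cursors c1@0 c4@3 c2@6 c3@7, authorship .......
After op 2 (move_right): buffer="svptlam" (len 7), cursors c1@1 c4@4 c2@7 c3@7, authorship .......
After op 3 (move_right): buffer="svptlam" (len 7), cursors c1@2 c4@5 c2@7 c3@7, authorship .......
After op 4 (delete): buffer="spt" (len 3), cursors c1@1 c2@3 c3@3 c4@3, authorship ...
After op 5 (insert('s')): buffer="ssptsss" (len 7), cursors c1@2 c2@7 c3@7 c4@7, authorship .1..234
After op 6 (insert('x')): buffer="ssxptsssxxx" (len 11), cursors c1@3 c2@11 c3@11 c4@11, authorship .11..234234
After op 7 (delete): buffer="ssptsss" (len 7), cursors c1@2 c2@7 c3@7 c4@7, authorship .1..234
After op 8 (delete): buffer="spt" (len 3), cursors c1@1 c2@3 c3@3 c4@3, authorship ...

Answer: 1 3 3 3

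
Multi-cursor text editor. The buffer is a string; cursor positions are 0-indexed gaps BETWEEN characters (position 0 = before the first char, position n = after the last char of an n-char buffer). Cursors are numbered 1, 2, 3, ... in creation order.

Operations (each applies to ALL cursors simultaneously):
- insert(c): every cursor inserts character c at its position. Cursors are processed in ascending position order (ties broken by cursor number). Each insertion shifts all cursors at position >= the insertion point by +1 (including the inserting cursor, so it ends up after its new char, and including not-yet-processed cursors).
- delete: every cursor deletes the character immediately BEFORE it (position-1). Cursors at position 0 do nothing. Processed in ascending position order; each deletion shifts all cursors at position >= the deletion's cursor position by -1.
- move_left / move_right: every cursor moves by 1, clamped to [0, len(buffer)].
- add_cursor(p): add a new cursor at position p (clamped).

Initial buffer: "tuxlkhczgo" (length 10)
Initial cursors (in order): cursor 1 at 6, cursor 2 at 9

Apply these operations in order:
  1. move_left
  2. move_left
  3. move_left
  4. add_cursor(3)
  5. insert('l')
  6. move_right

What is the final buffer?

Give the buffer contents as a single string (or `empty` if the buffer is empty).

After op 1 (move_left): buffer="tuxlkhczgo" (len 10), cursors c1@5 c2@8, authorship ..........
After op 2 (move_left): buffer="tuxlkhczgo" (len 10), cursors c1@4 c2@7, authorship ..........
After op 3 (move_left): buffer="tuxlkhczgo" (len 10), cursors c1@3 c2@6, authorship ..........
After op 4 (add_cursor(3)): buffer="tuxlkhczgo" (len 10), cursors c1@3 c3@3 c2@6, authorship ..........
After op 5 (insert('l')): buffer="tuxlllkhlczgo" (len 13), cursors c1@5 c3@5 c2@9, authorship ...13...2....
After op 6 (move_right): buffer="tuxlllkhlczgo" (len 13), cursors c1@6 c3@6 c2@10, authorship ...13...2....

Answer: tuxlllkhlczgo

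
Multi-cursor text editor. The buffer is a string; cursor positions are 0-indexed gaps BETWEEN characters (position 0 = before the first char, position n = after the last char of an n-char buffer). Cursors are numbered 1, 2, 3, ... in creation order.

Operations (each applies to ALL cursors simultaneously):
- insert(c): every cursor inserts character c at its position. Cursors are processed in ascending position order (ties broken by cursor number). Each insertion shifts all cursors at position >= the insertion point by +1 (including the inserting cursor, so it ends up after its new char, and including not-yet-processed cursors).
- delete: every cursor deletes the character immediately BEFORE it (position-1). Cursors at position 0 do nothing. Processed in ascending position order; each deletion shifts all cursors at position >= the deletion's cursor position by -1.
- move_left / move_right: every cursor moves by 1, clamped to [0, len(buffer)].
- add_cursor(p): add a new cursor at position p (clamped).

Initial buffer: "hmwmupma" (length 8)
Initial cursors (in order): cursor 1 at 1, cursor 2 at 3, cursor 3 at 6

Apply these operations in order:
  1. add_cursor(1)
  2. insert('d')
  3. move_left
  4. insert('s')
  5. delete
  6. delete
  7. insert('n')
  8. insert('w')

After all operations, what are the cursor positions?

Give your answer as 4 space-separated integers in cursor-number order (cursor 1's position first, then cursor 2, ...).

Answer: 4 8 13 4

Derivation:
After op 1 (add_cursor(1)): buffer="hmwmupma" (len 8), cursors c1@1 c4@1 c2@3 c3@6, authorship ........
After op 2 (insert('d')): buffer="hddmwdmupdma" (len 12), cursors c1@3 c4@3 c2@6 c3@10, authorship .14..2...3..
After op 3 (move_left): buffer="hddmwdmupdma" (len 12), cursors c1@2 c4@2 c2@5 c3@9, authorship .14..2...3..
After op 4 (insert('s')): buffer="hdssdmwsdmupsdma" (len 16), cursors c1@4 c4@4 c2@8 c3@13, authorship .1144..22...33..
After op 5 (delete): buffer="hddmwdmupdma" (len 12), cursors c1@2 c4@2 c2@5 c3@9, authorship .14..2...3..
After op 6 (delete): buffer="dmdmudma" (len 8), cursors c1@0 c4@0 c2@2 c3@5, authorship 4.2..3..
After op 7 (insert('n')): buffer="nndmndmundma" (len 12), cursors c1@2 c4@2 c2@5 c3@9, authorship 144.22..33..
After op 8 (insert('w')): buffer="nnwwdmnwdmunwdma" (len 16), cursors c1@4 c4@4 c2@8 c3@13, authorship 14144.222..333..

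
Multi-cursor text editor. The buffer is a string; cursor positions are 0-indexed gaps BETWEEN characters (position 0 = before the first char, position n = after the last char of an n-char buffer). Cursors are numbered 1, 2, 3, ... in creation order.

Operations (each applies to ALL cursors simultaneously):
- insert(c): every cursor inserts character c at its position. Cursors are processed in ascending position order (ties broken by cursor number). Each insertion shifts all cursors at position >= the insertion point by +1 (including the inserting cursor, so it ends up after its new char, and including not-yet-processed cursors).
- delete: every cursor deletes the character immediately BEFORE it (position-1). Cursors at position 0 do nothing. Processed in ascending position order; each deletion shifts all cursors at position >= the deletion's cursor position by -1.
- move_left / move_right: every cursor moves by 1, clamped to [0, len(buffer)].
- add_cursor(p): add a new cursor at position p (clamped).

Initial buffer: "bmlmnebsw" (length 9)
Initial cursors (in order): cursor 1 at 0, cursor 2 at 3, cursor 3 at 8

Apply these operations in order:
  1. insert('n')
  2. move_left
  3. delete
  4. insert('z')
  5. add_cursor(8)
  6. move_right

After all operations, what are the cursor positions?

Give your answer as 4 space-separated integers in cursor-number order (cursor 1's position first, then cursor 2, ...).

Answer: 2 6 12 9

Derivation:
After op 1 (insert('n')): buffer="nbmlnmnebsnw" (len 12), cursors c1@1 c2@5 c3@11, authorship 1...2.....3.
After op 2 (move_left): buffer="nbmlnmnebsnw" (len 12), cursors c1@0 c2@4 c3@10, authorship 1...2.....3.
After op 3 (delete): buffer="nbmnmnebnw" (len 10), cursors c1@0 c2@3 c3@8, authorship 1..2....3.
After op 4 (insert('z')): buffer="znbmznmnebznw" (len 13), cursors c1@1 c2@5 c3@11, authorship 11..22....33.
After op 5 (add_cursor(8)): buffer="znbmznmnebznw" (len 13), cursors c1@1 c2@5 c4@8 c3@11, authorship 11..22....33.
After op 6 (move_right): buffer="znbmznmnebznw" (len 13), cursors c1@2 c2@6 c4@9 c3@12, authorship 11..22....33.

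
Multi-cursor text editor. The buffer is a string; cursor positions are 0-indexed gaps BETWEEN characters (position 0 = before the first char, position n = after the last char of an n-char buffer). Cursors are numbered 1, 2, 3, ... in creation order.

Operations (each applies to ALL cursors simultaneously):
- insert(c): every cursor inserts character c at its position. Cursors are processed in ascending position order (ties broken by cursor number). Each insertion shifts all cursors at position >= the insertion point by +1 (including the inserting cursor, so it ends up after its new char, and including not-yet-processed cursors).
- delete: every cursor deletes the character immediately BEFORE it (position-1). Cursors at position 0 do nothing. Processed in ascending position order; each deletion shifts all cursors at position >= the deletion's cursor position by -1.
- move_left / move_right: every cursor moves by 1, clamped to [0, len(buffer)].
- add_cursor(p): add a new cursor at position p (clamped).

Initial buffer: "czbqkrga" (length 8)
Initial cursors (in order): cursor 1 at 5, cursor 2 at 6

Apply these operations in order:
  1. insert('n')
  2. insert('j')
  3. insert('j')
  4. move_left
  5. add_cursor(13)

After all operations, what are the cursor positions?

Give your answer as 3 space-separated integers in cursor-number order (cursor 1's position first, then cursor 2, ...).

Answer: 7 11 13

Derivation:
After op 1 (insert('n')): buffer="czbqknrnga" (len 10), cursors c1@6 c2@8, authorship .....1.2..
After op 2 (insert('j')): buffer="czbqknjrnjga" (len 12), cursors c1@7 c2@10, authorship .....11.22..
After op 3 (insert('j')): buffer="czbqknjjrnjjga" (len 14), cursors c1@8 c2@12, authorship .....111.222..
After op 4 (move_left): buffer="czbqknjjrnjjga" (len 14), cursors c1@7 c2@11, authorship .....111.222..
After op 5 (add_cursor(13)): buffer="czbqknjjrnjjga" (len 14), cursors c1@7 c2@11 c3@13, authorship .....111.222..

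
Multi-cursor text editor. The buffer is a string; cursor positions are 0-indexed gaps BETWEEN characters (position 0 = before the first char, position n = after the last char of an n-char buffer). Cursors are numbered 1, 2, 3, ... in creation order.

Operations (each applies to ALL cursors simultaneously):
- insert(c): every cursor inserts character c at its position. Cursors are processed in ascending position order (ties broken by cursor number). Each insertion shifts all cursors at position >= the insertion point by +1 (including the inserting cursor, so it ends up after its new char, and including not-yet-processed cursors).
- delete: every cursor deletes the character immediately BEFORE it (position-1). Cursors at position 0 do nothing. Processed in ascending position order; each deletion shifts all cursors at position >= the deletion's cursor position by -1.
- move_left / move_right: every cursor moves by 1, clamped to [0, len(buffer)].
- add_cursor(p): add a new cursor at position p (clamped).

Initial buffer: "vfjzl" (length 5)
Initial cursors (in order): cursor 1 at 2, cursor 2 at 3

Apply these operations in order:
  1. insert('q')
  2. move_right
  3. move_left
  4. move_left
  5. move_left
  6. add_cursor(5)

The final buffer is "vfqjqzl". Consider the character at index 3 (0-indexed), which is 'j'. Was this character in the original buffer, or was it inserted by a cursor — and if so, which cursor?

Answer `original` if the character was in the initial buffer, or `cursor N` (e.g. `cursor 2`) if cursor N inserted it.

After op 1 (insert('q')): buffer="vfqjqzl" (len 7), cursors c1@3 c2@5, authorship ..1.2..
After op 2 (move_right): buffer="vfqjqzl" (len 7), cursors c1@4 c2@6, authorship ..1.2..
After op 3 (move_left): buffer="vfqjqzl" (len 7), cursors c1@3 c2@5, authorship ..1.2..
After op 4 (move_left): buffer="vfqjqzl" (len 7), cursors c1@2 c2@4, authorship ..1.2..
After op 5 (move_left): buffer="vfqjqzl" (len 7), cursors c1@1 c2@3, authorship ..1.2..
After op 6 (add_cursor(5)): buffer="vfqjqzl" (len 7), cursors c1@1 c2@3 c3@5, authorship ..1.2..
Authorship (.=original, N=cursor N): . . 1 . 2 . .
Index 3: author = original

Answer: original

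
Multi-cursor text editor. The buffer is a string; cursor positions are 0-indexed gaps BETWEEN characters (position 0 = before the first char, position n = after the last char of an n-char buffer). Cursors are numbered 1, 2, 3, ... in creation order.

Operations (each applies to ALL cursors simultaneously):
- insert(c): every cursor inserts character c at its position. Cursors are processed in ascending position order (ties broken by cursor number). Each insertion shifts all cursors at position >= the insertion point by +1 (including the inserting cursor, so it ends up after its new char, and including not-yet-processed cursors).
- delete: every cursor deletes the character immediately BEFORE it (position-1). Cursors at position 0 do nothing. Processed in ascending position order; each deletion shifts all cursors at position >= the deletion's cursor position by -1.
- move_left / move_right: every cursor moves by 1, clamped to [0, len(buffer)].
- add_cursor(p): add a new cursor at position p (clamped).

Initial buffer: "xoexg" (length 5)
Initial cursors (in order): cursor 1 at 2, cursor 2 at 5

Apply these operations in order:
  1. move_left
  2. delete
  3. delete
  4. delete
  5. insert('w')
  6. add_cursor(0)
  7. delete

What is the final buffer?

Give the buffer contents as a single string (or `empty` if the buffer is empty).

Answer: g

Derivation:
After op 1 (move_left): buffer="xoexg" (len 5), cursors c1@1 c2@4, authorship .....
After op 2 (delete): buffer="oeg" (len 3), cursors c1@0 c2@2, authorship ...
After op 3 (delete): buffer="og" (len 2), cursors c1@0 c2@1, authorship ..
After op 4 (delete): buffer="g" (len 1), cursors c1@0 c2@0, authorship .
After op 5 (insert('w')): buffer="wwg" (len 3), cursors c1@2 c2@2, authorship 12.
After op 6 (add_cursor(0)): buffer="wwg" (len 3), cursors c3@0 c1@2 c2@2, authorship 12.
After op 7 (delete): buffer="g" (len 1), cursors c1@0 c2@0 c3@0, authorship .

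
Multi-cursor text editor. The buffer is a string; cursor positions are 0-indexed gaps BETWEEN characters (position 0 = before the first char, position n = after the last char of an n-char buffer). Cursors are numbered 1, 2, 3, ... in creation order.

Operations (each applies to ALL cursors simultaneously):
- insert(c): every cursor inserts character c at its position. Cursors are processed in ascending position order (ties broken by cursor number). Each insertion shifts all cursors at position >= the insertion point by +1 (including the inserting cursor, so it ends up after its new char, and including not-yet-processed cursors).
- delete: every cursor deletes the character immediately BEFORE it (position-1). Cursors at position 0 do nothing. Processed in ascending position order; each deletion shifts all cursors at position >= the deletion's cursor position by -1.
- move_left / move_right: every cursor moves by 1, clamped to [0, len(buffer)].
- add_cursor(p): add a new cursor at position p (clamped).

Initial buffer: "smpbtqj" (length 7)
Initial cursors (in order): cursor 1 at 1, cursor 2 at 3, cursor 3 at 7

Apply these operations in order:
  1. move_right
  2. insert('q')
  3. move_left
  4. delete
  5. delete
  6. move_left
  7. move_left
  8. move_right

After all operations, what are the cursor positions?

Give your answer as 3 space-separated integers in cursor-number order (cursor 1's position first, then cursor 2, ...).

After op 1 (move_right): buffer="smpbtqj" (len 7), cursors c1@2 c2@4 c3@7, authorship .......
After op 2 (insert('q')): buffer="smqpbqtqjq" (len 10), cursors c1@3 c2@6 c3@10, authorship ..1..2...3
After op 3 (move_left): buffer="smqpbqtqjq" (len 10), cursors c1@2 c2@5 c3@9, authorship ..1..2...3
After op 4 (delete): buffer="sqpqtqq" (len 7), cursors c1@1 c2@3 c3@6, authorship .1.2..3
After op 5 (delete): buffer="qqtq" (len 4), cursors c1@0 c2@1 c3@3, authorship 12.3
After op 6 (move_left): buffer="qqtq" (len 4), cursors c1@0 c2@0 c3@2, authorship 12.3
After op 7 (move_left): buffer="qqtq" (len 4), cursors c1@0 c2@0 c3@1, authorship 12.3
After op 8 (move_right): buffer="qqtq" (len 4), cursors c1@1 c2@1 c3@2, authorship 12.3

Answer: 1 1 2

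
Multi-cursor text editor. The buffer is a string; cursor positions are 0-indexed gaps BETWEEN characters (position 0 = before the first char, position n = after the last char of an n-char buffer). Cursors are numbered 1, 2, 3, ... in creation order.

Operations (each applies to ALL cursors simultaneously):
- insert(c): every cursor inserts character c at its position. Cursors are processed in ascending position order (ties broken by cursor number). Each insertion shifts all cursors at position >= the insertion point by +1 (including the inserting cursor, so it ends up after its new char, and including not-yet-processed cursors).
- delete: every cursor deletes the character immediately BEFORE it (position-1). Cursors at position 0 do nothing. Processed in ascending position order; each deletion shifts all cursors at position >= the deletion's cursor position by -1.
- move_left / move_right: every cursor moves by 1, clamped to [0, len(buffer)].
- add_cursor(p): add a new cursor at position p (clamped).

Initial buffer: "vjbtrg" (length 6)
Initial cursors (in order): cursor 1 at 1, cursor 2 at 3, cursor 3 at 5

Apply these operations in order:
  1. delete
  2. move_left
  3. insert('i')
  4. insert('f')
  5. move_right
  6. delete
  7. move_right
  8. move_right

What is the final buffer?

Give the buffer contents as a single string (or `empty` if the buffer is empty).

Answer: iififg

Derivation:
After op 1 (delete): buffer="jtg" (len 3), cursors c1@0 c2@1 c3@2, authorship ...
After op 2 (move_left): buffer="jtg" (len 3), cursors c1@0 c2@0 c3@1, authorship ...
After op 3 (insert('i')): buffer="iijitg" (len 6), cursors c1@2 c2@2 c3@4, authorship 12.3..
After op 4 (insert('f')): buffer="iiffjiftg" (len 9), cursors c1@4 c2@4 c3@7, authorship 1212.33..
After op 5 (move_right): buffer="iiffjiftg" (len 9), cursors c1@5 c2@5 c3@8, authorship 1212.33..
After op 6 (delete): buffer="iififg" (len 6), cursors c1@3 c2@3 c3@5, authorship 12133.
After op 7 (move_right): buffer="iififg" (len 6), cursors c1@4 c2@4 c3@6, authorship 12133.
After op 8 (move_right): buffer="iififg" (len 6), cursors c1@5 c2@5 c3@6, authorship 12133.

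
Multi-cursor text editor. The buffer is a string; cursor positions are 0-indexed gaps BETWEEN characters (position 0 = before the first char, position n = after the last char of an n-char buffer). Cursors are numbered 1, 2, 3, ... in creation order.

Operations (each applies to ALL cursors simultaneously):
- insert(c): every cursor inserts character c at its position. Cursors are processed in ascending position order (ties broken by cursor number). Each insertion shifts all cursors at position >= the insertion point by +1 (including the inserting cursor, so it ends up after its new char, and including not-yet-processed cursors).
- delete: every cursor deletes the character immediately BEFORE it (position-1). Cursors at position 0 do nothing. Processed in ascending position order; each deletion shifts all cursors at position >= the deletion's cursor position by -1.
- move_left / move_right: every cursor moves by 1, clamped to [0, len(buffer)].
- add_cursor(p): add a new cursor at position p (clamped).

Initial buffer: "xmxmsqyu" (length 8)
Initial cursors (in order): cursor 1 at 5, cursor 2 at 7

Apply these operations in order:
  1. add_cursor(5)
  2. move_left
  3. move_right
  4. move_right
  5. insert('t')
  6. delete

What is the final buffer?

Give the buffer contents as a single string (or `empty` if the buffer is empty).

Answer: xmxmsqyu

Derivation:
After op 1 (add_cursor(5)): buffer="xmxmsqyu" (len 8), cursors c1@5 c3@5 c2@7, authorship ........
After op 2 (move_left): buffer="xmxmsqyu" (len 8), cursors c1@4 c3@4 c2@6, authorship ........
After op 3 (move_right): buffer="xmxmsqyu" (len 8), cursors c1@5 c3@5 c2@7, authorship ........
After op 4 (move_right): buffer="xmxmsqyu" (len 8), cursors c1@6 c3@6 c2@8, authorship ........
After op 5 (insert('t')): buffer="xmxmsqttyut" (len 11), cursors c1@8 c3@8 c2@11, authorship ......13..2
After op 6 (delete): buffer="xmxmsqyu" (len 8), cursors c1@6 c3@6 c2@8, authorship ........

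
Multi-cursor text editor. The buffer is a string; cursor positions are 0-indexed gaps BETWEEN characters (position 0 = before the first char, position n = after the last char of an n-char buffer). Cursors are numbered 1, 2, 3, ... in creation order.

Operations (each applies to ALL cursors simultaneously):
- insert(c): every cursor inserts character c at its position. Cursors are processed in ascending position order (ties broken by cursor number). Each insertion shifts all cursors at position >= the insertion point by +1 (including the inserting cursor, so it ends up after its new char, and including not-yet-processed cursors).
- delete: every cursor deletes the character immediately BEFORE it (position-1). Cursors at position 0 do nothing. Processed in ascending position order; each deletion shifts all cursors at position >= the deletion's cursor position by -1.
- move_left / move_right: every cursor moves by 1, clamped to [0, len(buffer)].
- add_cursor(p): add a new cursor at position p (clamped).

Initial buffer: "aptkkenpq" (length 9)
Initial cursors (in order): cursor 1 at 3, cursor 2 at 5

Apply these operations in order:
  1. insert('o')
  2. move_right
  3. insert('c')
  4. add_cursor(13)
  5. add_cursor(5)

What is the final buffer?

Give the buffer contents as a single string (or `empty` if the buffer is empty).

After op 1 (insert('o')): buffer="aptokkoenpq" (len 11), cursors c1@4 c2@7, authorship ...1..2....
After op 2 (move_right): buffer="aptokkoenpq" (len 11), cursors c1@5 c2@8, authorship ...1..2....
After op 3 (insert('c')): buffer="aptokckoecnpq" (len 13), cursors c1@6 c2@10, authorship ...1.1.2.2...
After op 4 (add_cursor(13)): buffer="aptokckoecnpq" (len 13), cursors c1@6 c2@10 c3@13, authorship ...1.1.2.2...
After op 5 (add_cursor(5)): buffer="aptokckoecnpq" (len 13), cursors c4@5 c1@6 c2@10 c3@13, authorship ...1.1.2.2...

Answer: aptokckoecnpq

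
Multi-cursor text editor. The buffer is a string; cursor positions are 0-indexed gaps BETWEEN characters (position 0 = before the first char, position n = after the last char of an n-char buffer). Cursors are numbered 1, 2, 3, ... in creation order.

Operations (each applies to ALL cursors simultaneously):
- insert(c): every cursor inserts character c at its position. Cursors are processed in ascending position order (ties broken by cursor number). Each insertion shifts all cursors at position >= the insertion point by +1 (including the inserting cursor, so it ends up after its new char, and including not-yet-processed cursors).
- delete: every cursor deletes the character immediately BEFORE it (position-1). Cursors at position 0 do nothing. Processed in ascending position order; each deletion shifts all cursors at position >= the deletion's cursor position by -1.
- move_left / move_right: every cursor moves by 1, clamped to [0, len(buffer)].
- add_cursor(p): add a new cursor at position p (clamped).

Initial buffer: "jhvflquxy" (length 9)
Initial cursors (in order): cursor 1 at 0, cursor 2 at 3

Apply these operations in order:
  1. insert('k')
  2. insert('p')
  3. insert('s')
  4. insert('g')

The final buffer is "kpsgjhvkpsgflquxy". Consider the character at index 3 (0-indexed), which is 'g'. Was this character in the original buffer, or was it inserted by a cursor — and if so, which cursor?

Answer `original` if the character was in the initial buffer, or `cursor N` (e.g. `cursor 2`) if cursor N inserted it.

Answer: cursor 1

Derivation:
After op 1 (insert('k')): buffer="kjhvkflquxy" (len 11), cursors c1@1 c2@5, authorship 1...2......
After op 2 (insert('p')): buffer="kpjhvkpflquxy" (len 13), cursors c1@2 c2@7, authorship 11...22......
After op 3 (insert('s')): buffer="kpsjhvkpsflquxy" (len 15), cursors c1@3 c2@9, authorship 111...222......
After op 4 (insert('g')): buffer="kpsgjhvkpsgflquxy" (len 17), cursors c1@4 c2@11, authorship 1111...2222......
Authorship (.=original, N=cursor N): 1 1 1 1 . . . 2 2 2 2 . . . . . .
Index 3: author = 1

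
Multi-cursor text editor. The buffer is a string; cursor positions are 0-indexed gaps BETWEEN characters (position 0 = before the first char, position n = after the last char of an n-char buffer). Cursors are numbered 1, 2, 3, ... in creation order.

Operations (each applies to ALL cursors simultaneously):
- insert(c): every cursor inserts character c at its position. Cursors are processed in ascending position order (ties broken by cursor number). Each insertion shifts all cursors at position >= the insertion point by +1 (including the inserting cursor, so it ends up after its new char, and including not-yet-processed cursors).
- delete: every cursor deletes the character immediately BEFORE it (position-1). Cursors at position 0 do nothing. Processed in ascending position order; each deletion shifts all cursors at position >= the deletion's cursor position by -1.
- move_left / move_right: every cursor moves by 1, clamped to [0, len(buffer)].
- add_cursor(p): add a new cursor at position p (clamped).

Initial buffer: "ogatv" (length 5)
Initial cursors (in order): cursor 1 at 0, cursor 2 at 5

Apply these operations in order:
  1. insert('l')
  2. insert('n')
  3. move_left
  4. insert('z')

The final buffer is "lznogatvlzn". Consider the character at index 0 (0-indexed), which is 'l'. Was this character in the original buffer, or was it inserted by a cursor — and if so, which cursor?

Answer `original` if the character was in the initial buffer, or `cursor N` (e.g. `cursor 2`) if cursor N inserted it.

After op 1 (insert('l')): buffer="logatvl" (len 7), cursors c1@1 c2@7, authorship 1.....2
After op 2 (insert('n')): buffer="lnogatvln" (len 9), cursors c1@2 c2@9, authorship 11.....22
After op 3 (move_left): buffer="lnogatvln" (len 9), cursors c1@1 c2@8, authorship 11.....22
After op 4 (insert('z')): buffer="lznogatvlzn" (len 11), cursors c1@2 c2@10, authorship 111.....222
Authorship (.=original, N=cursor N): 1 1 1 . . . . . 2 2 2
Index 0: author = 1

Answer: cursor 1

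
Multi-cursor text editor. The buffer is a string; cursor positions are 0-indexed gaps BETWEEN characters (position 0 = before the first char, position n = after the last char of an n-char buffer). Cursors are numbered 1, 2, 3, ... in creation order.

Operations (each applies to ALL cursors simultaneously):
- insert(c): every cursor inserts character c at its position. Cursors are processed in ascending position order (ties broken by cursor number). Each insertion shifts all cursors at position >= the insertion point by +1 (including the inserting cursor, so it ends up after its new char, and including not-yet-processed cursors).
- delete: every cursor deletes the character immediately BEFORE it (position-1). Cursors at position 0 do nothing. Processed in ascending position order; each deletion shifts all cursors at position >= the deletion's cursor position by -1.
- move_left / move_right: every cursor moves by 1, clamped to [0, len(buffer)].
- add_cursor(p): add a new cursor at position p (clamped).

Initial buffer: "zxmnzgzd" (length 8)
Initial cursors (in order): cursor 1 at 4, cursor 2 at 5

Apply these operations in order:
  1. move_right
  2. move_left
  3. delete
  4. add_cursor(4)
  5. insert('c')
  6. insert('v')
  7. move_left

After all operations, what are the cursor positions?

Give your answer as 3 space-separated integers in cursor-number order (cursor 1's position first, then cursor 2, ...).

After op 1 (move_right): buffer="zxmnzgzd" (len 8), cursors c1@5 c2@6, authorship ........
After op 2 (move_left): buffer="zxmnzgzd" (len 8), cursors c1@4 c2@5, authorship ........
After op 3 (delete): buffer="zxmgzd" (len 6), cursors c1@3 c2@3, authorship ......
After op 4 (add_cursor(4)): buffer="zxmgzd" (len 6), cursors c1@3 c2@3 c3@4, authorship ......
After op 5 (insert('c')): buffer="zxmccgczd" (len 9), cursors c1@5 c2@5 c3@7, authorship ...12.3..
After op 6 (insert('v')): buffer="zxmccvvgcvzd" (len 12), cursors c1@7 c2@7 c3@10, authorship ...1212.33..
After op 7 (move_left): buffer="zxmccvvgcvzd" (len 12), cursors c1@6 c2@6 c3@9, authorship ...1212.33..

Answer: 6 6 9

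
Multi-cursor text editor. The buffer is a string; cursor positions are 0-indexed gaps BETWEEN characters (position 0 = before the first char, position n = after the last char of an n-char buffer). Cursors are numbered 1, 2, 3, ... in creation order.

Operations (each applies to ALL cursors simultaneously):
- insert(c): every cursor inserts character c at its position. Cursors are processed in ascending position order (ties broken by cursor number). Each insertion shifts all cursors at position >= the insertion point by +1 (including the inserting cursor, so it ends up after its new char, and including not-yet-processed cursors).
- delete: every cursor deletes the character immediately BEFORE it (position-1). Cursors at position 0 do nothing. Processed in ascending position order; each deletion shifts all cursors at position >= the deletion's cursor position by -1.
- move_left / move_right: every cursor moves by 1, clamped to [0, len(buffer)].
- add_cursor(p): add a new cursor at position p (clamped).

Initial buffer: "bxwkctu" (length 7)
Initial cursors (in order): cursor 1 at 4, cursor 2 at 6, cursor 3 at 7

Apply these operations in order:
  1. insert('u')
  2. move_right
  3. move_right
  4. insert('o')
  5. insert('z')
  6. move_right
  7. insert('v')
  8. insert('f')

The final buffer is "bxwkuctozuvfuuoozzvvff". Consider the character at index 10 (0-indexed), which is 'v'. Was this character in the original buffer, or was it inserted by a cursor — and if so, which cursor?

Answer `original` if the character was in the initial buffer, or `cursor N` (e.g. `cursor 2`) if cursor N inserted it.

After op 1 (insert('u')): buffer="bxwkuctuuu" (len 10), cursors c1@5 c2@8 c3@10, authorship ....1..2.3
After op 2 (move_right): buffer="bxwkuctuuu" (len 10), cursors c1@6 c2@9 c3@10, authorship ....1..2.3
After op 3 (move_right): buffer="bxwkuctuuu" (len 10), cursors c1@7 c2@10 c3@10, authorship ....1..2.3
After op 4 (insert('o')): buffer="bxwkuctouuuoo" (len 13), cursors c1@8 c2@13 c3@13, authorship ....1..12.323
After op 5 (insert('z')): buffer="bxwkuctozuuuoozz" (len 16), cursors c1@9 c2@16 c3@16, authorship ....1..112.32323
After op 6 (move_right): buffer="bxwkuctozuuuoozz" (len 16), cursors c1@10 c2@16 c3@16, authorship ....1..112.32323
After op 7 (insert('v')): buffer="bxwkuctozuvuuoozzvv" (len 19), cursors c1@11 c2@19 c3@19, authorship ....1..1121.3232323
After op 8 (insert('f')): buffer="bxwkuctozuvfuuoozzvvff" (len 22), cursors c1@12 c2@22 c3@22, authorship ....1..11211.323232323
Authorship (.=original, N=cursor N): . . . . 1 . . 1 1 2 1 1 . 3 2 3 2 3 2 3 2 3
Index 10: author = 1

Answer: cursor 1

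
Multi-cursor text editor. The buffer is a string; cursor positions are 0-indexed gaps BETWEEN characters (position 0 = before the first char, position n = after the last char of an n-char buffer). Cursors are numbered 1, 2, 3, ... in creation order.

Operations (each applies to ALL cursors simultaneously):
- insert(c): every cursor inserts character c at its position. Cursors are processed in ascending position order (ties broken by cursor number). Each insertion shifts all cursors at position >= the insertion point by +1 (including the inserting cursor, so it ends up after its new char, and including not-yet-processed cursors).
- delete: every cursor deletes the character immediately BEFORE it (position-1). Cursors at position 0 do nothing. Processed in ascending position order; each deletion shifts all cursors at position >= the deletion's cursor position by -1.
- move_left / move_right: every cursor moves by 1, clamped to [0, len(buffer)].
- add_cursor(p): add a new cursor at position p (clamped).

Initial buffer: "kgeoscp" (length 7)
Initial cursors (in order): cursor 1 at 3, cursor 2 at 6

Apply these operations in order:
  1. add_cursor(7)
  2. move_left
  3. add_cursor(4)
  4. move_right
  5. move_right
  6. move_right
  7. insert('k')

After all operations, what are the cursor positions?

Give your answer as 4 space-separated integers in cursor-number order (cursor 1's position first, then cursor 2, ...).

Answer: 6 11 11 11

Derivation:
After op 1 (add_cursor(7)): buffer="kgeoscp" (len 7), cursors c1@3 c2@6 c3@7, authorship .......
After op 2 (move_left): buffer="kgeoscp" (len 7), cursors c1@2 c2@5 c3@6, authorship .......
After op 3 (add_cursor(4)): buffer="kgeoscp" (len 7), cursors c1@2 c4@4 c2@5 c3@6, authorship .......
After op 4 (move_right): buffer="kgeoscp" (len 7), cursors c1@3 c4@5 c2@6 c3@7, authorship .......
After op 5 (move_right): buffer="kgeoscp" (len 7), cursors c1@4 c4@6 c2@7 c3@7, authorship .......
After op 6 (move_right): buffer="kgeoscp" (len 7), cursors c1@5 c2@7 c3@7 c4@7, authorship .......
After op 7 (insert('k')): buffer="kgeoskcpkkk" (len 11), cursors c1@6 c2@11 c3@11 c4@11, authorship .....1..234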